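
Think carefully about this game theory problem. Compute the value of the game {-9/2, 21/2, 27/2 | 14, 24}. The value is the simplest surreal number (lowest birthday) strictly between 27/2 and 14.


Left options: {-9/2, 21/2, 27/2}, max = 27/2
Right options: {14, 24}, min = 14
All options are numbers and max(Left) < min(Right), so by the simplicity theorem the value is the simplest (earliest-born) number strictly between 27/2 and 14.
No integer lies strictly between 27/2 and 14, so the value is the dyadic rational m/2^k in the interval with the smallest k (then m odd); search k = 1, 2, ...:
Denominator 2: no odd multiple of 1/2 lies strictly between 27/2 and 14.
Denominator 4: 55/4 lies strictly between 27/2 and 14 -- found.
The simplest number in the interval is 55/4.
Game value = 55/4

55/4


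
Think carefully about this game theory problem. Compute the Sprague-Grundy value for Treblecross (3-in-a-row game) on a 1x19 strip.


Treblecross: place X on empty cells; 3-in-a-row wins.
Playing within two cells of an existing X lets the opponent win at once, so sensible play treats the cells i-2..i+2 around each X as dead. The player left with no safe cell loses, so this is a normal-play take-away game on strips of safe cells.
Placing X at cell i (0-indexed) of a strip of k safe cells leaves independent strips of sizes max(0, i-2) and max(0, k-i-3). Hence G(k) = mex{ G(max(0,i-2)) XOR G(max(0,k-i-3)) : 0 <= i < k }, with G(0) = 0.
G(1): splits (0,0):0^0=0 -> mex({0}) = 1
G(2): splits (0,0):0^0=0 -> mex({0}) = 1
G(3): splits (0,0):0^0=0 -> mex({0}) = 1
G(4): splits (0,1):0^1=1 (0,0):0^0=0 -> mex({0, 1}) = 2
G(5): splits (0,2):0^1=1 (0,1):0^1=1 (0,0):0^0=0 -> mex({0, 1}) = 2
G(6) = mex({1}) = 0
G(7) = mex({0, 1, 2}) = 3
G(8) = mex({0, 1, 2}) = 3
G(9) = mex({0, 2}) = 1
G(10) = mex({0, 2, 3}) = 1
G(11) = mex({0, 3}) = 1
G(12) = mex({1, 3}) = 0
G(13) = mex({0, 1, 2, 3}) = 4
G(14) = mex({0, 1, 2}) = 3
G(15) = mex({0, 1, 2}) = 3
G(16) = mex({0, 1, 2, 4}) = 3
G(17) = mex({0, 1, 3, 4}) = 2
G(18) = mex({0, 1, 3, 4}) = 2
G(19) = mex({0, 1, 3, 5}) = 2
Therefore G(19) = 2.

2


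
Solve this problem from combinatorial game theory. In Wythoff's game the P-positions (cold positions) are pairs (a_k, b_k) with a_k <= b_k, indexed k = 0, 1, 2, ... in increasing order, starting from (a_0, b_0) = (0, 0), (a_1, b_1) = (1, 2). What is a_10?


By Wythoff's theorem, a_k = floor(k * phi) and b_k = floor(k * phi^2) = a_k + k, where phi = (1 + sqrt(5))/2 is the golden ratio.
phi = (1 + sqrt(5))/2 = 1.618034
k = 10
k * phi = 10 * 1.618034 = 16.180340
a_10 = floor(k * phi) = 16

16


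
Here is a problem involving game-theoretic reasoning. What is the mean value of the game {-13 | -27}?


Game = {-13 | -27}, a switch {a | b} with numbers a > b.
Its thermograph has left wall a - t and right wall b + t, which meet at t = (a - b)/2, where both equal (a + b)/2. So the mast (mean value) is at (a + b)/2.
Mean = (-13 + (-27))/2 = -40/2 = -20

-20


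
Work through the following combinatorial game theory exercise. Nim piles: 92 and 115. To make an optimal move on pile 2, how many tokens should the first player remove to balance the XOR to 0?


Piles: 92 and 115
Current XOR: 92 XOR 115 = 47 (non-zero, so this is an N-position).
To make the XOR zero, we need to find a move that balances the piles.
For pile 2 (size 115): target = 115 XOR 47 = 92
We reduce pile 2 from 115 to 92.
Tokens removed: 115 - 92 = 23
Verification: 92 XOR 92 = 0

23


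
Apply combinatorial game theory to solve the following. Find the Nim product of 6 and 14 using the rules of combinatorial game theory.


Nim multiplication is bilinear over XOR: (u XOR v) * w = (u*w) XOR (v*w).
So we split each operand into its bit components and XOR the pairwise Nim products.
6 = 2 + 4 (as XOR of powers of 2).
14 = 2 + 4 + 8 (as XOR of powers of 2).
Using the standard Nim-product table on single bits:
  2*2 = 3,   2*4 = 8,   2*8 = 12,
  4*4 = 6,   4*8 = 11,  8*8 = 13,
and  1*x = x (identity), k*l = l*k (commutative).
Pairwise Nim products:
  2 * 2 = 3
  2 * 4 = 8
  2 * 8 = 12
  4 * 2 = 8
  4 * 4 = 6
  4 * 8 = 11
XOR them: 3 XOR 8 XOR 12 XOR 8 XOR 6 XOR 11 = 2.
Result: 6 * 14 = 2 (in Nim).

2


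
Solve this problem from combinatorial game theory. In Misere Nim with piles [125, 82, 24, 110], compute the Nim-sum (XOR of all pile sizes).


We need the XOR (exclusive or) of all pile sizes.
After XOR-ing pile 1 (size 125): 0 XOR 125 = 125
After XOR-ing pile 2 (size 82): 125 XOR 82 = 47
After XOR-ing pile 3 (size 24): 47 XOR 24 = 55
After XOR-ing pile 4 (size 110): 55 XOR 110 = 89
The Nim-value of this position is 89.

89


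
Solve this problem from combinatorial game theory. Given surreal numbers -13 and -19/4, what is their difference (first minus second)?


x = -13, y = -19/4
Converting to common denominator: 4
x = -52/4, y = -19/4
x - y = -13 - -19/4 = -33/4

-33/4


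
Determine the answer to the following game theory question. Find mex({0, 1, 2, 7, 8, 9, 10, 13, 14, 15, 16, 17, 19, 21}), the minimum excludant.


Set = {0, 1, 2, 7, 8, 9, 10, 13, 14, 15, 16, 17, 19, 21}
0 is in the set.
1 is in the set.
2 is in the set.
3 is NOT in the set. This is the mex.
mex = 3

3


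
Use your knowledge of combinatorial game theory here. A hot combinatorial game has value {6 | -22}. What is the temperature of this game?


The game is {6 | -22}, a switch {a | b} with numbers a > b.
Cooling {a | b} by t gives {a - t | b + t}, which stops being hot when a - t = b + t, i.e. at t = (a - b)/2. So the temperature of a switch is (a - b)/2.
Temperature = (Left option - Right option) / 2
= (6 - (-22)) / 2
= 28 / 2
= 14

14


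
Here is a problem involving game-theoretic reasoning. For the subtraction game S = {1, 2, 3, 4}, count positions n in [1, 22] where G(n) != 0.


Subtraction set S = {1, 2, 3, 4}, so G(n) = n mod 5.
G(n) = 0 when n is a multiple of 5.
Multiples of 5 in [1, 22]: 4
N-positions (nonzero Grundy) = 22 - 4 = 18

18


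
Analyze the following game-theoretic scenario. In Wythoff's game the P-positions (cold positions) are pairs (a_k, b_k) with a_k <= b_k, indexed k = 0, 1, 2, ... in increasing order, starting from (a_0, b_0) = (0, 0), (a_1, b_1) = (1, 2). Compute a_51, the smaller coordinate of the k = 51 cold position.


By Wythoff's theorem, a_k = floor(k * phi) and b_k = floor(k * phi^2) = a_k + k, where phi = (1 + sqrt(5))/2 is the golden ratio.
phi = (1 + sqrt(5))/2 = 1.618034
k = 51
k * phi = 51 * 1.618034 = 82.519733
a_51 = floor(k * phi) = 82

82


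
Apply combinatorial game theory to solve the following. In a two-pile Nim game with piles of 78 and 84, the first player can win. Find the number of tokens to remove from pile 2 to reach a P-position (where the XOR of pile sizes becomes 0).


Piles: 78 and 84
Current XOR: 78 XOR 84 = 26 (non-zero, so this is an N-position).
To make the XOR zero, we need to find a move that balances the piles.
For pile 2 (size 84): target = 84 XOR 26 = 78
We reduce pile 2 from 84 to 78.
Tokens removed: 84 - 78 = 6
Verification: 78 XOR 78 = 0

6


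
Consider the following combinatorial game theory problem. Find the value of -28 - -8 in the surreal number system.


x = -28, y = -8
x - y = -28 - -8 = -20

-20


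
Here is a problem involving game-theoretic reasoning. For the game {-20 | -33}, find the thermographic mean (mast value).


Game = {-20 | -33}, a switch {a | b} with numbers a > b.
Its thermograph has left wall a - t and right wall b + t, which meet at t = (a - b)/2, where both equal (a + b)/2. So the mast (mean value) is at (a + b)/2.
Mean = (-20 + (-33))/2 = -53/2 = -53/2

-53/2


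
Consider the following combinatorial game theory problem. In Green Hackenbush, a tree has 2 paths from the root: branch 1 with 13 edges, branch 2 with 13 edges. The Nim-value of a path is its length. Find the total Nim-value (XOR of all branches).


The tree has 2 branches from the ground vertex.
In Green Hackenbush, the Nim-value of a simple path of length k is k.
Branch 1: length 13, Nim-value = 13
Branch 2: length 13, Nim-value = 13
Total Nim-value = XOR of all branch values:
0 XOR 13 = 13
13 XOR 13 = 0
Nim-value of the tree = 0

0


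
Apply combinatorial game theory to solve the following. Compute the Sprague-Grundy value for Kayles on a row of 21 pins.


Kayles: a move removes 1 or 2 adjacent pins from a contiguous row.
Removing pins from a row of k leaves two independent rows (a, b) with a + b = k - 1 (one pin) or a + b = k - 2 (two pins); an end removal gives a = 0.
By Sprague-Grundy, G(k) = mex{ G(a) XOR G(b) } over all these splits. G(0) = 0.
G(1): splits (0,0):0^0=0 -> mex({0}) = 1
G(2): splits (0,1):0^1=1 (0,0):0^0=0 -> mex({0, 1}) = 2
G(3): splits (0,2):0^2=2 (1,1):1^1=0 (0,1):0^1=1 -> mex({0, 1, 2}) = 3
G(4): splits (0,3):0^3=3 (1,2):1^2=3 (0,2):0^2=2 (1,1):1^1=0 -> mex({0, 2, 3}) = 1
G(5): splits (0,4):0^1=1 (1,3):1^3=2 (2,2):2^2=0 (0,3):0^3=3 (1,2):1^2=3 -> mex({0, 1, 2, 3}) = 4
G(6) = mex({0, 1, 2, 4}) = 3
G(7) = mex({0, 1, 3, 4, 5}) = 2
G(8) = mex({0, 2, 3, 5, 6}) = 1
G(9) = mex({0, 1, 2, 3, 6, 7}) = 4
G(10) = mex({0, 1, 3, 4, 5, 7}) = 2
G(11) = mex({0, 1, 2, 3, 4, 5}) = 6
G(12) = mex({0, 1, 2, 3, 5, 6, 7}) = 4
G(13) = mex({0, 2, 3, 4, 6, 7}) = 1
G(14) = mex({0, 1, 4, 5, 6, 7}) = 2
G(15) = mex({0, 1, 2, 3, 4, 5, 6}) = 7
G(16) = mex({0, 2, 3, 5, 6, 7}) = 1
G(17) = mex({0, 1, 2, 3, 5, 6, 7}) = 4
G(18) = mex({0, 1, 2, 4, 5, 6}) = 3
G(19) = mex({0, 1, 3, 4, 5, 7}) = 2
G(20) = mex({0, 2, 3, 4, 5, 6, 7}) = 1
G(21) = mex({0, 1, 2, 3, 5, 6, 7}) = 4
Therefore G(21) = 4.

4


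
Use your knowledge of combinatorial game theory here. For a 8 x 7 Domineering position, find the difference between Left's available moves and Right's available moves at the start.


Board is 8 x 7 (rows x cols).
Left (vertical) placements: (rows-1) * cols = 7 * 7 = 49
Right (horizontal) placements: rows * (cols-1) = 8 * 6 = 48
Advantage = Left - Right = 49 - 48 = 1

1


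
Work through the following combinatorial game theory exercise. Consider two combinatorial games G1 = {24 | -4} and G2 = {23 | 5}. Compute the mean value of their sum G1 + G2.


G1 = {24 | -4}, G2 = {23 | 5}
Each is a switch {a | b} with numbers a > b; its mean value is (a + b)/2, and mean value is additive over game sums: m(G1 + G2) = m(G1) + m(G2).
Mean of G1 = (24 + (-4))/2 = 20/2 = 10
Mean of G2 = (23 + (5))/2 = 28/2 = 14
Mean of G1 + G2 = 10 + 14 = 24

24


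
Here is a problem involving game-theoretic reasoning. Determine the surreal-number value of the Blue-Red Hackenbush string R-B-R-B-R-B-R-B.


Edges (from ground): R-B-R-B-R-B-R-B
By Berlekamp's sign-expansion rule, a Blue-Red Hackenbush stalk has the value of the surreal number whose sign sequence is the edge sequence with B -> + and R -> -.
Sign sequence: -+-+-+-+
Trace the sign expansion in the surreal number tree, starting from 0:
Edge 1: R (sign -) -> bounds (-inf, 0), value = -1
Edge 2: B (sign +) -> bounds (-1, 0), value = -1/2
Edge 3: R (sign -) -> bounds (-1, -1/2), value = -3/4
Edge 4: B (sign +) -> bounds (-3/4, -1/2), value = -5/8
Edge 5: R (sign -) -> bounds (-3/4, -5/8), value = -11/16
Edge 6: B (sign +) -> bounds (-11/16, -5/8), value = -21/32
Edge 7: R (sign -) -> bounds (-11/16, -21/32), value = -43/64
Edge 8: B (sign +) -> bounds (-43/64, -21/32), value = -85/128
Game value = -85/128

-85/128


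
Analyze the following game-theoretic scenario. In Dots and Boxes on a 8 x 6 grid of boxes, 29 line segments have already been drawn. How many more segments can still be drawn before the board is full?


Grid: 8 x 6 boxes, i.e. 9 rows and 7 columns of dots.
Horizontal edges: (rows + 1) * cols = 9 * 6 = 54
Vertical edges: rows * (cols + 1) = 8 * 7 = 56
Total edges: 54 + 56 = 110
Edges drawn: 29
Remaining: 110 - 29 = 81

81


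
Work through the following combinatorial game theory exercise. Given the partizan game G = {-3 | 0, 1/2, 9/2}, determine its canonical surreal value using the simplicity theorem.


Left options: {-3}, max = -3
Right options: {0, 1/2, 9/2}, min = 0
All options are numbers and max(Left) < min(Right), so by the simplicity theorem the value is the simplest (earliest-born) number strictly between -3 and 0.
Integers -2 through -1 all lie strictly between -3 and 0.
Among integers, the simplest (lowest birthday = smallest |n|; 0 is born on day 0, +-n on day n) is -1.
No non-integer in the interval can be simpler: if x is a non-integer in the interval, then floor(x) or ceil(x) also lies in the interval (the interval contains an integer), and both are proper prefixes of x's sign expansion, i.e. born earlier. So the game value is -1.
Game value = -1

-1


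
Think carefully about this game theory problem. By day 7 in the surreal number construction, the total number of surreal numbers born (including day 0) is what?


Day 0: {|} = 0 is born. Count = 1.
Day n: the number of surreal numbers born by day n is 2^(n+1) - 1.
By day 0: 2^1 - 1 = 1
By day 1: 2^2 - 1 = 3
By day 2: 2^3 - 1 = 7
By day 3: 2^4 - 1 = 15
By day 4: 2^5 - 1 = 31
By day 5: 2^6 - 1 = 63
By day 6: 2^7 - 1 = 127
By day 7: 2^8 - 1 = 255
By day 7: 255 surreal numbers.

255


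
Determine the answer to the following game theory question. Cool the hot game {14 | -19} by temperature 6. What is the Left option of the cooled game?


Original game: {14 | -19} (a switch {a | b} with a > b).
Cooling by t (for t below the temperature (a - b)/2 = 33/2) taxes each move by t: {a | b} cooled by t is {a - t | b + t}.
Cooling amount: t = 6
Cooled Left option: 14 - 6 = 8
Cooled Right option: -19 + 6 = -13
Cooled game: {8 | -13}
Left option = 8

8


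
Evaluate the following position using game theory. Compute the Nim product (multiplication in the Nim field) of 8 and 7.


Nim multiplication is bilinear over XOR: (u XOR v) * w = (u*w) XOR (v*w).
So we split each operand into its bit components and XOR the pairwise Nim products.
8 = 8 (as XOR of powers of 2).
7 = 1 + 2 + 4 (as XOR of powers of 2).
Using the standard Nim-product table on single bits:
  2*2 = 3,   2*4 = 8,   2*8 = 12,
  4*4 = 6,   4*8 = 11,  8*8 = 13,
and  1*x = x (identity), k*l = l*k (commutative).
Pairwise Nim products:
  8 * 1 = 8
  8 * 2 = 12
  8 * 4 = 11
XOR them: 8 XOR 12 XOR 11 = 15.
Result: 8 * 7 = 15 (in Nim).

15


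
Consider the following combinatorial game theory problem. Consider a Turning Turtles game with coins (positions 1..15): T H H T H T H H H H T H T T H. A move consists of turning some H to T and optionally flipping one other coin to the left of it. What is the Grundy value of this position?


Coins: T H H T H T H H H H T H T T H
Key fact: a single head at position k behaves exactly like a Nim heap of size k (turning it to T and optionally flipping a coin at j < k corresponds to moving the heap from k to j, or to 0), and heads combine as a disjunctive sum (two heads at the same place would cancel, matching j XOR j = 0). So the Nim-value is the XOR of the 1-indexed positions of the heads.
Face-up positions (1-indexed): [2, 3, 5, 7, 8, 9, 10, 12, 15]
XOR 0 with 2: 0 XOR 2 = 2
XOR 2 with 3: 2 XOR 3 = 1
XOR 1 with 5: 1 XOR 5 = 4
XOR 4 with 7: 4 XOR 7 = 3
XOR 3 with 8: 3 XOR 8 = 11
XOR 11 with 9: 11 XOR 9 = 2
XOR 2 with 10: 2 XOR 10 = 8
XOR 8 with 12: 8 XOR 12 = 4
XOR 4 with 15: 4 XOR 15 = 11
Nim-value = 11

11


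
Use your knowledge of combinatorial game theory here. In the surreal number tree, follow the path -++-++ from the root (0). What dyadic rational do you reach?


Sign expansion: -++-++
Rule: track bounds (lo, hi), initially (-inf, +inf). On '+', the current value becomes lo and we move to the simplest number in (value, hi): value + 1 if hi = +inf, otherwise the midpoint (value + hi)/2. On '-', the current value becomes hi and we move to value - 1 if lo = -inf, otherwise the midpoint (lo + value)/2.
Start at 0.
Step 1: sign = -, move left. Bounds: (-inf, 0). Value = -1
Step 2: sign = +, move right. Bounds: (-1, 0). Value = -1/2
Step 3: sign = +, move right. Bounds: (-1/2, 0). Value = -1/4
Step 4: sign = -, move left. Bounds: (-1/2, -1/4). Value = -3/8
Step 5: sign = +, move right. Bounds: (-3/8, -1/4). Value = -5/16
Step 6: sign = +, move right. Bounds: (-5/16, -1/4). Value = -9/32
The surreal number with sign expansion -++-++ is -9/32.

-9/32


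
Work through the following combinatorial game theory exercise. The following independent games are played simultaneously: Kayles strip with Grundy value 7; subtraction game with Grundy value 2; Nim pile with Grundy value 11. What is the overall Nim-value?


By the Sprague-Grundy theorem, the Grundy value of a sum of games is the XOR of individual Grundy values.
Kayles strip: Grundy value = 7. Running XOR: 0 XOR 7 = 7
subtraction game: Grundy value = 2. Running XOR: 7 XOR 2 = 5
Nim pile: Grundy value = 11. Running XOR: 5 XOR 11 = 14
The combined Grundy value is 14.

14


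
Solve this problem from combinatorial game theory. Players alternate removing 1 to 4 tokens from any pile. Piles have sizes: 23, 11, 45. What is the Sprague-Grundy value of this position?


Subtraction set: {1, 2, 3, 4}
For this subtraction set, G(n) = n mod 5 (period = max + 1 = 5).
Pile 1 (size 23): G(23) = 23 mod 5 = 3
Pile 2 (size 11): G(11) = 11 mod 5 = 1
Pile 3 (size 45): G(45) = 45 mod 5 = 0
Total Grundy value = XOR of all: 3 XOR 1 XOR 0 = 2

2


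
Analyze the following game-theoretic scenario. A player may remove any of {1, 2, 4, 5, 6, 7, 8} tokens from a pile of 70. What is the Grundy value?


The subtraction set is S = {1, 2, 4, 5, 6, 7, 8}.
G(k) = mex{ G(k - s) : s in S, s <= k }. We compute iteratively: G(0) = 0.
G(1) = mex({0}) = 1
G(2) = mex({0, 1}) = 2
G(3) = mex({1, 2}) = 0
G(4) = mex({0, 2}) = 1
G(5) = mex({0, 1}) = 2
G(6) = mex({0, 1, 2}) = 3
G(7) = mex({0, 1, 2, 3}) = 4
G(8) = mex({0, 1, 2, 3, 4}) = 5
G(9) = mex({0, 1, 2, 4, 5}) = 3
G(10) = mex({0, 1, 2, 3, 5}) = 4
G(11) = mex({0, 1, 2, 3, 4}) = 5
G(12) = mex({1, 2, 3, 4, 5}) = 0
G(13) = mex({0, 2, 3, 4, 5}) = 1
G(14) = mex({0, 1, 3, 4, 5}) = 2
G(15) = mex({1, 2, 3, 4, 5}) = 0
G(16) = mex({0, 2, 3, 4, 5}) = 1
G(17) = mex({0, 1, 3, 4, 5}) = 2
G(18) = mex({0, 1, 2, 4, 5}) = 3
G(19) = mex({0, 1, 2, 3, 5}) = 4
Observe that G(12)..G(19) = 0, 1, 2, 0, 1, 2, 3, 4 repeats G(0)..G(7) = 0, 1, 2, 0, 1, 2, 3, 4.
For k >= max(S) = 8, G(k) is determined by the previous 8 values G(k-8)..G(k-1); a window of 8 consecutive values has recurred shifted by 12, so by induction G(k + 12) = G(k) for all k >= 0: the sequence is periodic from the start with period 12.
One period: G(0..11) = 0, 1, 2, 0, 1, 2, 3, 4, 5, 3, 4, 5.
70 mod 12 = 10, so G(70) = G(10) = 4.

4


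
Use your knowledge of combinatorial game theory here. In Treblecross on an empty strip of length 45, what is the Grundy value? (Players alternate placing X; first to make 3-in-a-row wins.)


Treblecross: place X on empty cells; 3-in-a-row wins.
Playing within two cells of an existing X lets the opponent win at once, so sensible play treats the cells i-2..i+2 around each X as dead. The player left with no safe cell loses, so this is a normal-play take-away game on strips of safe cells.
Placing X at cell i (0-indexed) of a strip of k safe cells leaves independent strips of sizes max(0, i-2) and max(0, k-i-3). Hence G(k) = mex{ G(max(0,i-2)) XOR G(max(0,k-i-3)) : 0 <= i < k }, with G(0) = 0.
G(1): splits (0,0):0^0=0 -> mex({0}) = 1
G(2): splits (0,0):0^0=0 -> mex({0}) = 1
G(3): splits (0,0):0^0=0 -> mex({0}) = 1
G(4): splits (0,1):0^1=1 (0,0):0^0=0 -> mex({0, 1}) = 2
G(5): splits (0,2):0^1=1 (0,1):0^1=1 (0,0):0^0=0 -> mex({0, 1}) = 2
G(6) = mex({1}) = 0
G(7) = mex({0, 1, 2}) = 3
G(8) = mex({0, 1, 2}) = 3
G(9) = mex({0, 2}) = 1
G(10) = mex({0, 2, 3}) = 1
G(11) = mex({0, 3}) = 1
G(12) = mex({1, 3}) = 0
G(13) = mex({0, 1, 2, 3}) = 4
G(14) = mex({0, 1, 2}) = 3
G(15) = mex({0, 1, 2}) = 3
G(16) = mex({0, 1, 2, 4}) = 3
G(17) = mex({0, 1, 3, 4}) = 2
G(18) = mex({0, 1, 3, 4}) = 2
G(19) = mex({0, 1, 3, 5}) = 2
G(20) = mex({0, 1, 2, 3, 5}) = 4
G(21) = mex({0, 1, 2, 3, 5}) = 4
G(22) = mex({1, 2, 6}) = 0
G(23) = mex({0, 1, 2, 3, 4, 6}) = 5
G(24) = mex({0, 1, 2, 3, 4}) = 5
G(25) = mex({0, 1, 3, 4, 7}) = 2
G(26) = mex({0, 1, 3, 4, 5, 7}) = 2
G(27) = mex({0, 1, 3, 5}) = 2
G(28) = mex({0, 1, 2, 5}) = 3
G(29) = mex({0, 1, 2, 4, 5, 6}) = 3
G(30) = mex({1, 2, 4, 6}) = 0
G(31) = mex({0, 1, 2, 3, 4, 6}) = 5
G(32) = mex({1, 2, 3, 4, 7}) = 0
G(33) = mex({0, 3, 7}) = 1
G(34) = mex({0, 2, 3, 5, 7}) = 1
G(35) = mex({0, 2, 3, 5, 6}) = 1
G(36) = mex({0, 1, 2, 5, 6}) = 3
G(37) = mex({0, 1, 2, 4, 5, 6}) = 3
G(38) = mex({0, 1, 2, 4}) = 3
G(39) = mex({0, 1, 2, 3, 4, 7}) = 5
G(40) = mex({0, 1, 2, 3, 4, 5, 7}) = 6
G(41) = mex({0, 1, 2, 3, 5, 7}) = 4
G(42) = mex({0, 1, 2, 3, 5, 6, 7}) = 4
G(43) = mex({0, 2, 3, 5, 6}) = 1
G(44) = mex({1, 2, 3, 4, 5, 6}) = 0
G(45) = mex({0, 1, 2, 3, 4, 6, 7}) = 5
Therefore G(45) = 5.

5


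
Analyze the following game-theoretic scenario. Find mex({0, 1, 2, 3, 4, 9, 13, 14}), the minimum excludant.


Set = {0, 1, 2, 3, 4, 9, 13, 14}
0 is in the set.
1 is in the set.
2 is in the set.
3 is in the set.
4 is in the set.
5 is NOT in the set. This is the mex.
mex = 5

5


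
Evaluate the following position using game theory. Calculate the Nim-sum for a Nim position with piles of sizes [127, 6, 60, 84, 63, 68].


We need the XOR (exclusive or) of all pile sizes.
After XOR-ing pile 1 (size 127): 0 XOR 127 = 127
After XOR-ing pile 2 (size 6): 127 XOR 6 = 121
After XOR-ing pile 3 (size 60): 121 XOR 60 = 69
After XOR-ing pile 4 (size 84): 69 XOR 84 = 17
After XOR-ing pile 5 (size 63): 17 XOR 63 = 46
After XOR-ing pile 6 (size 68): 46 XOR 68 = 106
The Nim-value of this position is 106.

106


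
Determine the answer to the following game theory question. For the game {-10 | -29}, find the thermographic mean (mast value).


Game = {-10 | -29}, a switch {a | b} with numbers a > b.
Its thermograph has left wall a - t and right wall b + t, which meet at t = (a - b)/2, where both equal (a + b)/2. So the mast (mean value) is at (a + b)/2.
Mean = (-10 + (-29))/2 = -39/2 = -39/2

-39/2


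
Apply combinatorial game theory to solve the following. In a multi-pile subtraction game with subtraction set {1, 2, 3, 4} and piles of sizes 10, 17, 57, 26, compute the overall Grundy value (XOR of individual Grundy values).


Subtraction set: {1, 2, 3, 4}
For this subtraction set, G(n) = n mod 5 (period = max + 1 = 5).
Pile 1 (size 10): G(10) = 10 mod 5 = 0
Pile 2 (size 17): G(17) = 17 mod 5 = 2
Pile 3 (size 57): G(57) = 57 mod 5 = 2
Pile 4 (size 26): G(26) = 26 mod 5 = 1
Total Grundy value = XOR of all: 0 XOR 2 XOR 2 XOR 1 = 1

1


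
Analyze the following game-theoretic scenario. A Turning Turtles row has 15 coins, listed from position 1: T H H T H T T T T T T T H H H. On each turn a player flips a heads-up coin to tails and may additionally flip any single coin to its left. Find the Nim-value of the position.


Coins: T H H T H T T T T T T T H H H
Key fact: a single head at position k behaves exactly like a Nim heap of size k (turning it to T and optionally flipping a coin at j < k corresponds to moving the heap from k to j, or to 0), and heads combine as a disjunctive sum (two heads at the same place would cancel, matching j XOR j = 0). So the Nim-value is the XOR of the 1-indexed positions of the heads.
Face-up positions (1-indexed): [2, 3, 5, 13, 14, 15]
XOR 0 with 2: 0 XOR 2 = 2
XOR 2 with 3: 2 XOR 3 = 1
XOR 1 with 5: 1 XOR 5 = 4
XOR 4 with 13: 4 XOR 13 = 9
XOR 9 with 14: 9 XOR 14 = 7
XOR 7 with 15: 7 XOR 15 = 8
Nim-value = 8

8


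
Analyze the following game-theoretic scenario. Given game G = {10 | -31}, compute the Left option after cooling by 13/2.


Original game: {10 | -31} (a switch {a | b} with a > b).
Cooling by t (for t below the temperature (a - b)/2 = 41/2) taxes each move by t: {a | b} cooled by t is {a - t | b + t}.
Cooling amount: t = 13/2
Cooled Left option: 10 - 13/2 = 7/2
Cooled Right option: -31 + 13/2 = -49/2
Cooled game: {7/2 | -49/2}
Left option = 7/2

7/2


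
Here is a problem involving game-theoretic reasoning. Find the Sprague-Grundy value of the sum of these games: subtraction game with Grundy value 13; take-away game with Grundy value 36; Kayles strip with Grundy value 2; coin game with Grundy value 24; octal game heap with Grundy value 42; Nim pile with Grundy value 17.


By the Sprague-Grundy theorem, the Grundy value of a sum of games is the XOR of individual Grundy values.
subtraction game: Grundy value = 13. Running XOR: 0 XOR 13 = 13
take-away game: Grundy value = 36. Running XOR: 13 XOR 36 = 41
Kayles strip: Grundy value = 2. Running XOR: 41 XOR 2 = 43
coin game: Grundy value = 24. Running XOR: 43 XOR 24 = 51
octal game heap: Grundy value = 42. Running XOR: 51 XOR 42 = 25
Nim pile: Grundy value = 17. Running XOR: 25 XOR 17 = 8
The combined Grundy value is 8.

8


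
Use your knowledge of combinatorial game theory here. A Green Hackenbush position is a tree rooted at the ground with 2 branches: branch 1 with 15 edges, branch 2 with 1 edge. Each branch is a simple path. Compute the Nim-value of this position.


The tree has 2 branches from the ground vertex.
In Green Hackenbush, the Nim-value of a simple path of length k is k.
Branch 1: length 15, Nim-value = 15
Branch 2: length 1, Nim-value = 1
Total Nim-value = XOR of all branch values:
0 XOR 15 = 15
15 XOR 1 = 14
Nim-value of the tree = 14

14


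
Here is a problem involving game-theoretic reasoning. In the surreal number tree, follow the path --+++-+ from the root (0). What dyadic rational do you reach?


Sign expansion: --+++-+
Rule: track bounds (lo, hi), initially (-inf, +inf). On '+', the current value becomes lo and we move to the simplest number in (value, hi): value + 1 if hi = +inf, otherwise the midpoint (value + hi)/2. On '-', the current value becomes hi and we move to value - 1 if lo = -inf, otherwise the midpoint (lo + value)/2.
Start at 0.
Step 1: sign = -, move left. Bounds: (-inf, 0). Value = -1
Step 2: sign = -, move left. Bounds: (-inf, -1). Value = -2
Step 3: sign = +, move right. Bounds: (-2, -1). Value = -3/2
Step 4: sign = +, move right. Bounds: (-3/2, -1). Value = -5/4
Step 5: sign = +, move right. Bounds: (-5/4, -1). Value = -9/8
Step 6: sign = -, move left. Bounds: (-5/4, -9/8). Value = -19/16
Step 7: sign = +, move right. Bounds: (-19/16, -9/8). Value = -37/32
The surreal number with sign expansion --+++-+ is -37/32.

-37/32


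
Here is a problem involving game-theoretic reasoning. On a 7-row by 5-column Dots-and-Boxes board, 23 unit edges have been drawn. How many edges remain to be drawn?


Grid: 7 x 5 boxes, i.e. 8 rows and 6 columns of dots.
Horizontal edges: (rows + 1) * cols = 8 * 5 = 40
Vertical edges: rows * (cols + 1) = 7 * 6 = 42
Total edges: 40 + 42 = 82
Edges drawn: 23
Remaining: 82 - 23 = 59

59


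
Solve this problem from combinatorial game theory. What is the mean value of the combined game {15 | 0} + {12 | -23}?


G1 = {15 | 0}, G2 = {12 | -23}
Each is a switch {a | b} with numbers a > b; its mean value is (a + b)/2, and mean value is additive over game sums: m(G1 + G2) = m(G1) + m(G2).
Mean of G1 = (15 + (0))/2 = 15/2 = 15/2
Mean of G2 = (12 + (-23))/2 = -11/2 = -11/2
Mean of G1 + G2 = 15/2 + -11/2 = 2

2


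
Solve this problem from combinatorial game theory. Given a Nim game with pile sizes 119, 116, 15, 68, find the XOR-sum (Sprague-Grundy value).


We need the XOR (exclusive or) of all pile sizes.
After XOR-ing pile 1 (size 119): 0 XOR 119 = 119
After XOR-ing pile 2 (size 116): 119 XOR 116 = 3
After XOR-ing pile 3 (size 15): 3 XOR 15 = 12
After XOR-ing pile 4 (size 68): 12 XOR 68 = 72
The Nim-value of this position is 72.

72


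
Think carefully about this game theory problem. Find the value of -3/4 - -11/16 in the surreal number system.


x = -3/4, y = -11/16
Converting to common denominator: 16
x = -12/16, y = -11/16
x - y = -3/4 - -11/16 = -1/16

-1/16


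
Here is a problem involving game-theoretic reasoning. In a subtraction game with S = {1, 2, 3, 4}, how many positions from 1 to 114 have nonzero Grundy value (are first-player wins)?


Subtraction set S = {1, 2, 3, 4}, so G(n) = n mod 5.
G(n) = 0 when n is a multiple of 5.
Multiples of 5 in [1, 114]: 22
N-positions (nonzero Grundy) = 114 - 22 = 92

92


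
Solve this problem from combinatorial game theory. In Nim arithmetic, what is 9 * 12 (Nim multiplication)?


Nim multiplication is bilinear over XOR: (u XOR v) * w = (u*w) XOR (v*w).
So we split each operand into its bit components and XOR the pairwise Nim products.
9 = 1 + 8 (as XOR of powers of 2).
12 = 4 + 8 (as XOR of powers of 2).
Using the standard Nim-product table on single bits:
  2*2 = 3,   2*4 = 8,   2*8 = 12,
  4*4 = 6,   4*8 = 11,  8*8 = 13,
and  1*x = x (identity), k*l = l*k (commutative).
Pairwise Nim products:
  1 * 4 = 4
  1 * 8 = 8
  8 * 4 = 11
  8 * 8 = 13
XOR them: 4 XOR 8 XOR 11 XOR 13 = 10.
Result: 9 * 12 = 10 (in Nim).

10


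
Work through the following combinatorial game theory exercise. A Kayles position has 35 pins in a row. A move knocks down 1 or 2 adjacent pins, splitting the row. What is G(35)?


Kayles: a move removes 1 or 2 adjacent pins from a contiguous row.
Removing pins from a row of k leaves two independent rows (a, b) with a + b = k - 1 (one pin) or a + b = k - 2 (two pins); an end removal gives a = 0.
By Sprague-Grundy, G(k) = mex{ G(a) XOR G(b) } over all these splits. G(0) = 0.
G(1): splits (0,0):0^0=0 -> mex({0}) = 1
G(2): splits (0,1):0^1=1 (0,0):0^0=0 -> mex({0, 1}) = 2
G(3): splits (0,2):0^2=2 (1,1):1^1=0 (0,1):0^1=1 -> mex({0, 1, 2}) = 3
G(4): splits (0,3):0^3=3 (1,2):1^2=3 (0,2):0^2=2 (1,1):1^1=0 -> mex({0, 2, 3}) = 1
G(5): splits (0,4):0^1=1 (1,3):1^3=2 (2,2):2^2=0 (0,3):0^3=3 (1,2):1^2=3 -> mex({0, 1, 2, 3}) = 4
G(6) = mex({0, 1, 2, 4}) = 3
G(7) = mex({0, 1, 3, 4, 5}) = 2
G(8) = mex({0, 2, 3, 5, 6}) = 1
G(9) = mex({0, 1, 2, 3, 6, 7}) = 4
G(10) = mex({0, 1, 3, 4, 5, 7}) = 2
G(11) = mex({0, 1, 2, 3, 4, 5}) = 6
G(12) = mex({0, 1, 2, 3, 5, 6, 7}) = 4
G(13) = mex({0, 2, 3, 4, 6, 7}) = 1
G(14) = mex({0, 1, 4, 5, 6, 7}) = 2
G(15) = mex({0, 1, 2, 3, 4, 5, 6}) = 7
G(16) = mex({0, 2, 3, 5, 6, 7}) = 1
G(17) = mex({0, 1, 2, 3, 5, 6, 7}) = 4
G(18) = mex({0, 1, 2, 4, 5, 6}) = 3
G(19) = mex({0, 1, 3, 4, 5, 7}) = 2
G(20) = mex({0, 2, 3, 4, 5, 6, 7}) = 1
G(21) = mex({0, 1, 2, 3, 5, 6, 7}) = 4
G(22) = mex({0, 1, 2, 3, 4, 5, 7}) = 6
G(23) = mex({0, 1, 2, 3, 4, 5, 6}) = 7
G(24) = mex({0, 1, 2, 3, 5, 6, 7}) = 4
G(25) = mex({0, 2, 3, 4, 6, 7}) = 1
G(26) = mex({0, 1, 3, 4, 5, 6, 7}) = 2
G(27) = mex({0, 1, 2, 3, 4, 5, 6, 7}) = 8
G(28) = mex({0, 1, 2, 3, 4, 6, 7, 8}) = 5
G(29) = mex({0, 1, 2, 3, 5, 6, 7, 8, 9}) = 4
G(30) = mex({0, 1, 2, 3, 4, 5, 6, 9, 10}) = 7
G(31) = mex({0, 1, 3, 4, 5, 7, 10, 11}) = 2
G(32) = mex({0, 2, 3, 4, 5, 6, 7, 9, 11}) = 1
G(33) = mex({0, 1, 2, 3, 4, 5, 6, 7, 9, 12}) = 8
G(34) = mex({0, 1, 2, 3, 4, 5, 7, 8, 11, 12}) = 6
G(35) = mex({0, 1, 2, 3, 4, 5, 6, 8, 9, 10, 11}) = 7
Therefore G(35) = 7.

7


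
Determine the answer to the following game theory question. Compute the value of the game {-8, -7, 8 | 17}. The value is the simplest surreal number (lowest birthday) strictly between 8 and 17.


Left options: {-8, -7, 8}, max = 8
Right options: {17}, min = 17
All options are numbers and max(Left) < min(Right), so by the simplicity theorem the value is the simplest (earliest-born) number strictly between 8 and 17.
Integers 9 through 16 all lie strictly between 8 and 17.
Among integers, the simplest (lowest birthday = smallest |n|; 0 is born on day 0, +-n on day n) is 9.
No non-integer in the interval can be simpler: if x is a non-integer in the interval, then floor(x) or ceil(x) also lies in the interval (the interval contains an integer), and both are proper prefixes of x's sign expansion, i.e. born earlier. So the game value is 9.
Game value = 9

9


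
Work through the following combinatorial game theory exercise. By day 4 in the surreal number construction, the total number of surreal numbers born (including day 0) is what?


Day 0: {|} = 0 is born. Count = 1.
Day n: the number of surreal numbers born by day n is 2^(n+1) - 1.
By day 0: 2^1 - 1 = 1
By day 1: 2^2 - 1 = 3
By day 2: 2^3 - 1 = 7
By day 3: 2^4 - 1 = 15
By day 4: 2^5 - 1 = 31
By day 4: 31 surreal numbers.

31


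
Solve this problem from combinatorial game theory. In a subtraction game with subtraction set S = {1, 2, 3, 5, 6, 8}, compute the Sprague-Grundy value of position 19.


The subtraction set is S = {1, 2, 3, 5, 6, 8}.
G(k) = mex{ G(k - s) : s in S, s <= k }. We compute iteratively: G(0) = 0.
G(1) = mex({0}) = 1
G(2) = mex({0, 1}) = 2
G(3) = mex({0, 1, 2}) = 3
G(4) = mex({1, 2, 3}) = 0
G(5) = mex({0, 2, 3}) = 1
G(6) = mex({0, 1, 3}) = 2
G(7) = mex({0, 1, 2}) = 3
G(8) = mex({0, 1, 2, 3}) = 4
G(9) = mex({0, 1, 2, 3, 4}) = 5
G(10) = mex({0, 1, 2, 3, 4, 5}) = 6
G(11) = mex({1, 2, 3, 4, 5, 6}) = 0
G(12) = mex({0, 2, 3, 5, 6}) = 1
G(13) = mex({0, 1, 3, 4, 6}) = 2
G(14) = mex({0, 1, 2, 4, 5}) = 3
G(15) = mex({1, 2, 3, 5, 6}) = 0
G(16) = mex({0, 2, 3, 4, 6}) = 1
G(17) = mex({0, 1, 3, 5}) = 2
G(18) = mex({0, 1, 2, 6}) = 3
Observe that G(11)..G(18) = 0, 1, 2, 3, 0, 1, 2, 3 repeats G(0)..G(7) = 0, 1, 2, 3, 0, 1, 2, 3.
For k >= max(S) = 8, G(k) is determined by the previous 8 values G(k-8)..G(k-1); a window of 8 consecutive values has recurred shifted by 11, so by induction G(k + 11) = G(k) for all k >= 0: the sequence is periodic from the start with period 11.
One period: G(0..10) = 0, 1, 2, 3, 0, 1, 2, 3, 4, 5, 6.
19 mod 11 = 8, so G(19) = G(8) = 4.

4


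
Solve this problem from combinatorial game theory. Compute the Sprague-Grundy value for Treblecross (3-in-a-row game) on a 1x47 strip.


Treblecross: place X on empty cells; 3-in-a-row wins.
Playing within two cells of an existing X lets the opponent win at once, so sensible play treats the cells i-2..i+2 around each X as dead. The player left with no safe cell loses, so this is a normal-play take-away game on strips of safe cells.
Placing X at cell i (0-indexed) of a strip of k safe cells leaves independent strips of sizes max(0, i-2) and max(0, k-i-3). Hence G(k) = mex{ G(max(0,i-2)) XOR G(max(0,k-i-3)) : 0 <= i < k }, with G(0) = 0.
G(1): splits (0,0):0^0=0 -> mex({0}) = 1
G(2): splits (0,0):0^0=0 -> mex({0}) = 1
G(3): splits (0,0):0^0=0 -> mex({0}) = 1
G(4): splits (0,1):0^1=1 (0,0):0^0=0 -> mex({0, 1}) = 2
G(5): splits (0,2):0^1=1 (0,1):0^1=1 (0,0):0^0=0 -> mex({0, 1}) = 2
G(6) = mex({1}) = 0
G(7) = mex({0, 1, 2}) = 3
G(8) = mex({0, 1, 2}) = 3
G(9) = mex({0, 2}) = 1
G(10) = mex({0, 2, 3}) = 1
G(11) = mex({0, 3}) = 1
G(12) = mex({1, 3}) = 0
G(13) = mex({0, 1, 2, 3}) = 4
G(14) = mex({0, 1, 2}) = 3
G(15) = mex({0, 1, 2}) = 3
G(16) = mex({0, 1, 2, 4}) = 3
G(17) = mex({0, 1, 3, 4}) = 2
G(18) = mex({0, 1, 3, 4}) = 2
G(19) = mex({0, 1, 3, 5}) = 2
G(20) = mex({0, 1, 2, 3, 5}) = 4
G(21) = mex({0, 1, 2, 3, 5}) = 4
G(22) = mex({1, 2, 6}) = 0
G(23) = mex({0, 1, 2, 3, 4, 6}) = 5
G(24) = mex({0, 1, 2, 3, 4}) = 5
G(25) = mex({0, 1, 3, 4, 7}) = 2
G(26) = mex({0, 1, 3, 4, 5, 7}) = 2
G(27) = mex({0, 1, 3, 5}) = 2
G(28) = mex({0, 1, 2, 5}) = 3
G(29) = mex({0, 1, 2, 4, 5, 6}) = 3
G(30) = mex({1, 2, 4, 6}) = 0
G(31) = mex({0, 1, 2, 3, 4, 6}) = 5
G(32) = mex({1, 2, 3, 4, 7}) = 0
G(33) = mex({0, 3, 7}) = 1
G(34) = mex({0, 2, 3, 5, 7}) = 1
G(35) = mex({0, 2, 3, 5, 6}) = 1
G(36) = mex({0, 1, 2, 5, 6}) = 3
G(37) = mex({0, 1, 2, 4, 5, 6}) = 3
G(38) = mex({0, 1, 2, 4}) = 3
G(39) = mex({0, 1, 2, 3, 4, 7}) = 5
G(40) = mex({0, 1, 2, 3, 4, 5, 7}) = 6
G(41) = mex({0, 1, 2, 3, 5, 7}) = 4
G(42) = mex({0, 1, 2, 3, 5, 6, 7}) = 4
G(43) = mex({0, 2, 3, 5, 6}) = 1
G(44) = mex({1, 2, 3, 4, 5, 6}) = 0
G(45) = mex({0, 1, 2, 3, 4, 6, 7}) = 5
G(46) = mex({0, 1, 2, 3, 4, 7}) = 5
G(47) = mex({0, 1, 2, 3, 4, 5, 7}) = 6
Therefore G(47) = 6.

6


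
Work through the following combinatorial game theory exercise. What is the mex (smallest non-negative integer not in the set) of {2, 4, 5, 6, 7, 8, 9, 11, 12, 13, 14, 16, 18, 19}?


Set = {2, 4, 5, 6, 7, 8, 9, 11, 12, 13, 14, 16, 18, 19}
0 is NOT in the set. This is the mex.
mex = 0

0


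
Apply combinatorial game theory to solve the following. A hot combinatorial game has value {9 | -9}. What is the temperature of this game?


The game is {9 | -9}, a switch {a | b} with numbers a > b.
Cooling {a | b} by t gives {a - t | b + t}, which stops being hot when a - t = b + t, i.e. at t = (a - b)/2. So the temperature of a switch is (a - b)/2.
Temperature = (Left option - Right option) / 2
= (9 - (-9)) / 2
= 18 / 2
= 9

9


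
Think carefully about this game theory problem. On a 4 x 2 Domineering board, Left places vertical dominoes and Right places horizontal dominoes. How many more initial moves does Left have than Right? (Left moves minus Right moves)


Board is 4 x 2 (rows x cols).
Left (vertical) placements: (rows-1) * cols = 3 * 2 = 6
Right (horizontal) placements: rows * (cols-1) = 4 * 1 = 4
Advantage = Left - Right = 6 - 4 = 2

2


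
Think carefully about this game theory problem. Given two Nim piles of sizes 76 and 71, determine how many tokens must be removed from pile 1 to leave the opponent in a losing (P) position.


Piles: 76 and 71
Current XOR: 76 XOR 71 = 11 (non-zero, so this is an N-position).
To make the XOR zero, we need to find a move that balances the piles.
For pile 1 (size 76): target = 76 XOR 11 = 71
We reduce pile 1 from 76 to 71.
Tokens removed: 76 - 71 = 5
Verification: 71 XOR 71 = 0

5


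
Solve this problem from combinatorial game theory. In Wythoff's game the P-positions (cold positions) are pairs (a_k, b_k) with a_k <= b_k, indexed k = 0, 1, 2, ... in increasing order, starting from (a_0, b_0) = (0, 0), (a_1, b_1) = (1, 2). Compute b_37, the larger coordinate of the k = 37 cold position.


By Wythoff's theorem, a_k = floor(k * phi) and b_k = floor(k * phi^2) = a_k + k, where phi = (1 + sqrt(5))/2 is the golden ratio.
phi = (1 + sqrt(5))/2 = 1.618034
phi^2 = phi + 1 = 2.618034
k = 37
k * phi^2 = 37 * 2.618034 = 96.867258
b_37 = floor(k * phi^2) = 96 (check: a_37 + k = 59 + 37 = 96)

96


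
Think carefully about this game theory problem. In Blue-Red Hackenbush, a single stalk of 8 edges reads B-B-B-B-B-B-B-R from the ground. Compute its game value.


Edges (from ground): B-B-B-B-B-B-B-R
By Berlekamp's sign-expansion rule, a Blue-Red Hackenbush stalk has the value of the surreal number whose sign sequence is the edge sequence with B -> + and R -> -.
Sign sequence: +++++++-
Trace the sign expansion in the surreal number tree, starting from 0:
Edge 1: B (sign +) -> bounds (0, +inf), value = 1
Edge 2: B (sign +) -> bounds (1, +inf), value = 2
Edge 3: B (sign +) -> bounds (2, +inf), value = 3
Edge 4: B (sign +) -> bounds (3, +inf), value = 4
Edge 5: B (sign +) -> bounds (4, +inf), value = 5
Edge 6: B (sign +) -> bounds (5, +inf), value = 6
Edge 7: B (sign +) -> bounds (6, +inf), value = 7
Edge 8: R (sign -) -> bounds (6, 7), value = 13/2
Game value = 13/2

13/2


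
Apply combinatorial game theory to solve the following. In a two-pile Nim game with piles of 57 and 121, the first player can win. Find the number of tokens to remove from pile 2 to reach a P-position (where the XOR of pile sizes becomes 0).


Piles: 57 and 121
Current XOR: 57 XOR 121 = 64 (non-zero, so this is an N-position).
To make the XOR zero, we need to find a move that balances the piles.
For pile 2 (size 121): target = 121 XOR 64 = 57
We reduce pile 2 from 121 to 57.
Tokens removed: 121 - 57 = 64
Verification: 57 XOR 57 = 0

64


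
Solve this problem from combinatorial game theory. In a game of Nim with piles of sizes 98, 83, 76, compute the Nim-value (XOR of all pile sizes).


We need the XOR (exclusive or) of all pile sizes.
After XOR-ing pile 1 (size 98): 0 XOR 98 = 98
After XOR-ing pile 2 (size 83): 98 XOR 83 = 49
After XOR-ing pile 3 (size 76): 49 XOR 76 = 125
The Nim-value of this position is 125.

125


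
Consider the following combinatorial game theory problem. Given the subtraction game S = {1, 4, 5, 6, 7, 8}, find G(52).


The subtraction set is S = {1, 4, 5, 6, 7, 8}.
G(k) = mex{ G(k - s) : s in S, s <= k }. We compute iteratively: G(0) = 0.
G(1) = mex({0}) = 1
G(2) = mex({1}) = 0
G(3) = mex({0}) = 1
G(4) = mex({0, 1}) = 2
G(5) = mex({0, 1, 2}) = 3
G(6) = mex({0, 1, 3}) = 2
G(7) = mex({0, 1, 2}) = 3
G(8) = mex({0, 1, 2, 3}) = 4
G(9) = mex({0, 1, 2, 3, 4}) = 5
G(10) = mex({0, 1, 2, 3, 5}) = 4
G(11) = mex({1, 2, 3, 4}) = 0
G(12) = mex({0, 2, 3, 4}) = 1
G(13) = mex({1, 2, 3, 4, 5}) = 0
G(14) = mex({0, 2, 3, 4, 5}) = 1
G(15) = mex({0, 1, 3, 4, 5}) = 2
G(16) = mex({0, 1, 2, 4, 5}) = 3
G(17) = mex({0, 1, 3, 4, 5}) = 2
G(18) = mex({0, 1, 2, 4}) = 3
Observe that G(11)..G(18) = 0, 1, 0, 1, 2, 3, 2, 3 repeats G(0)..G(7) = 0, 1, 0, 1, 2, 3, 2, 3.
For k >= max(S) = 8, G(k) is determined by the previous 8 values G(k-8)..G(k-1); a window of 8 consecutive values has recurred shifted by 11, so by induction G(k + 11) = G(k) for all k >= 0: the sequence is periodic from the start with period 11.
One period: G(0..10) = 0, 1, 0, 1, 2, 3, 2, 3, 4, 5, 4.
52 mod 11 = 8, so G(52) = G(8) = 4.

4
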